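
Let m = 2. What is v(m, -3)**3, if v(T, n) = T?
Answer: 8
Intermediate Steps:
v(m, -3)**3 = 2**3 = 8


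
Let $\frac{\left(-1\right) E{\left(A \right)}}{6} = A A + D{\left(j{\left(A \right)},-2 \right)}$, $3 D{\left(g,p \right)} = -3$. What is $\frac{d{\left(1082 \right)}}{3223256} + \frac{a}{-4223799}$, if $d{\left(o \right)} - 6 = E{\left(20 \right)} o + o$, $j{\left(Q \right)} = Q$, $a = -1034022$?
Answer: $- \frac{633618935929}{1134532122462} \approx -0.55849$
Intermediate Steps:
$D{\left(g,p \right)} = -1$ ($D{\left(g,p \right)} = \frac{1}{3} \left(-3\right) = -1$)
$E{\left(A \right)} = 6 - 6 A^{2}$ ($E{\left(A \right)} = - 6 \left(A A - 1\right) = - 6 \left(A^{2} - 1\right) = - 6 \left(-1 + A^{2}\right) = 6 - 6 A^{2}$)
$d{\left(o \right)} = 6 - 2393 o$ ($d{\left(o \right)} = 6 + \left(\left(6 - 6 \cdot 20^{2}\right) o + o\right) = 6 + \left(\left(6 - 2400\right) o + o\right) = 6 + \left(- 2394 o + o\right) = 6 - 2393 o$)
$\frac{d{\left(1082 \right)}}{3223256} + \frac{a}{-4223799} = \frac{6 - 2589226}{3223256} - \frac{1034022}{-4223799} = \left(6 - 2589226\right) \frac{1}{3223256} - - \frac{344674}{1407933} = \left(-2589220\right) \frac{1}{3223256} + \frac{344674}{1407933} = - \frac{647305}{805814} + \frac{344674}{1407933} = - \frac{633618935929}{1134532122462}$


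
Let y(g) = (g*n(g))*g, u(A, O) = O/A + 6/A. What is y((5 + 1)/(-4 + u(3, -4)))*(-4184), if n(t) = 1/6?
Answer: -56484/25 ≈ -2259.4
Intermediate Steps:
u(A, O) = 6/A + O/A
n(t) = ⅙
y(g) = g²/6 (y(g) = (g*(⅙))*g = (g/6)*g = g²/6)
y((5 + 1)/(-4 + u(3, -4)))*(-4184) = (((5 + 1)/(-4 + (6 - 4)/3))²/6)*(-4184) = ((6/(-4 + (⅓)*2))²/6)*(-4184) = ((6/(-4 + ⅔))²/6)*(-4184) = ((6/(-10/3))²/6)*(-4184) = ((6*(-3/10))²/6)*(-4184) = ((-9/5)²/6)*(-4184) = ((⅙)*(81/25))*(-4184) = (27/50)*(-4184) = -56484/25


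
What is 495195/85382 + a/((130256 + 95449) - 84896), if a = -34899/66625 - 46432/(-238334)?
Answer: 553604636172735756319/95453084315712802250 ≈ 5.7998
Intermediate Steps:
a = -2612043133/7939501375 (a = -34899*1/66625 - 46432*(-1/238334) = -34899/66625 + 23216/119167 = -2612043133/7939501375 ≈ -0.32899)
495195/85382 + a/((130256 + 95449) - 84896) = 495195/85382 - 2612043133/(7939501375*((130256 + 95449) - 84896)) = 495195*(1/85382) - 2612043133/(7939501375*(225705 - 84896)) = 495195/85382 - 2612043133/7939501375/140809 = 495195/85382 - 2612043133/7939501375*1/140809 = 495195/85382 - 2612043133/1117953249112375 = 553604636172735756319/95453084315712802250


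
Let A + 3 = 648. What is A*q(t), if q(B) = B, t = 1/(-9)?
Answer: -215/3 ≈ -71.667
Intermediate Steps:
t = -⅑ ≈ -0.11111
A = 645 (A = -3 + 648 = 645)
A*q(t) = 645*(-⅑) = -215/3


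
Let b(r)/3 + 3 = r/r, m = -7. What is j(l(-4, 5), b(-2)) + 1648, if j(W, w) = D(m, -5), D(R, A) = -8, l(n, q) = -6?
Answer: 1640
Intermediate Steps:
b(r) = -6 (b(r) = -9 + 3*(r/r) = -9 + 3*1 = -9 + 3 = -6)
j(W, w) = -8
j(l(-4, 5), b(-2)) + 1648 = -8 + 1648 = 1640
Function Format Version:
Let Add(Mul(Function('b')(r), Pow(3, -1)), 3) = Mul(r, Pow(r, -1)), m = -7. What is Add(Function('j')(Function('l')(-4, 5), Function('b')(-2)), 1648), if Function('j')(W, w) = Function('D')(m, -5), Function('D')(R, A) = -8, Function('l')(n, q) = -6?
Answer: 1640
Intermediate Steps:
Function('b')(r) = -6 (Function('b')(r) = Add(-9, Mul(3, Mul(r, Pow(r, -1)))) = Add(-9, Mul(3, 1)) = Add(-9, 3) = -6)
Function('j')(W, w) = -8
Add(Function('j')(Function('l')(-4, 5), Function('b')(-2)), 1648) = Add(-8, 1648) = 1640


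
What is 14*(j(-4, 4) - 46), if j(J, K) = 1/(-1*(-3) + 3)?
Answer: -1925/3 ≈ -641.67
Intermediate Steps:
j(J, K) = 1/6 (j(J, K) = 1/(3 + 3) = 1/6)
14*(j(-4, 4) - 46) = 14*(1/6 - 46) = 14*(-275/6) = -1925/3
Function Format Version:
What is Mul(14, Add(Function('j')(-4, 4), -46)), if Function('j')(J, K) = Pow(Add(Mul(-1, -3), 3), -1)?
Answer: Rational(-1925, 3) ≈ -641.67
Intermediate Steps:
Function('j')(J, K) = Rational(1, 6) (Function('j')(J, K) = Pow(Add(3, 3), -1) = Pow(6, -1) = Rational(1, 6))
Mul(14, Add(Function('j')(-4, 4), -46)) = Mul(14, Add(Rational(1, 6), -46)) = Mul(14, Rational(-275, 6)) = Rational(-1925, 3)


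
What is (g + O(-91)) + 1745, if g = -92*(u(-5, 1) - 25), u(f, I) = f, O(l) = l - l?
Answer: 4505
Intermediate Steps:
O(l) = 0
g = 2760 (g = -92*(-5 - 25) = -92*(-30) = 2760)
(g + O(-91)) + 1745 = (2760 + 0) + 1745 = 2760 + 1745 = 4505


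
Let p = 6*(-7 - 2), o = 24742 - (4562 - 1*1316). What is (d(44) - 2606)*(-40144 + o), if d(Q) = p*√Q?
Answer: 48596688 + 2013984*√11 ≈ 5.5276e+7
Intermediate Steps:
o = 21496 (o = 24742 - (4562 - 1316) = 24742 - 1*3246 = 24742 - 3246 = 21496)
p = -54 (p = 6*(-9) = -54)
d(Q) = -54*√Q
(d(44) - 2606)*(-40144 + o) = (-108*√11 - 2606)*(-40144 + 21496) = (-108*√11 - 2606)*(-18648) = (-2606 - 108*√11)*(-18648) = 48596688 + 2013984*√11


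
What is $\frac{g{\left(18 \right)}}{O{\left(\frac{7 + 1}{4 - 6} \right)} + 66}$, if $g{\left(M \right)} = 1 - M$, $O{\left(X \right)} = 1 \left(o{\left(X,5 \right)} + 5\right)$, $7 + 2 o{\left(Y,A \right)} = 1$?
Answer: $- \frac{1}{4} \approx -0.25$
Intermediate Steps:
$o{\left(Y,A \right)} = -3$ ($o{\left(Y,A \right)} = - \frac{7}{2} + \frac{1}{2} \cdot 1 = - \frac{7}{2} + \frac{1}{2} = -3$)
$O{\left(X \right)} = 2$ ($O{\left(X \right)} = 1 \left(-3 + 5\right) = 1 \cdot 2 = 2$)
$\frac{g{\left(18 \right)}}{O{\left(\frac{7 + 1}{4 - 6} \right)} + 66} = \frac{1 - 18}{2 + 66} = \frac{1 - 18}{68} = \left(-17\right) \frac{1}{68} = - \frac{1}{4}$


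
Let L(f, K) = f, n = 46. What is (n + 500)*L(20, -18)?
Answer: 10920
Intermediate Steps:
(n + 500)*L(20, -18) = (46 + 500)*20 = 546*20 = 10920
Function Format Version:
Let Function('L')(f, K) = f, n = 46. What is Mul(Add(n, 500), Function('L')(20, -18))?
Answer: 10920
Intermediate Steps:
Mul(Add(n, 500), Function('L')(20, -18)) = Mul(Add(46, 500), 20) = Mul(546, 20) = 10920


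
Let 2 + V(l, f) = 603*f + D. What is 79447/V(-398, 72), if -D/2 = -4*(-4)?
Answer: 79447/43382 ≈ 1.8313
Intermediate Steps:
D = -32 (D = -(-8)*(-4) = -2*16 = -32)
V(l, f) = -34 + 603*f (V(l, f) = -2 + (603*f - 32) = -2 + (-32 + 603*f) = -34 + 603*f)
79447/V(-398, 72) = 79447/(-34 + 603*72) = 79447/(-34 + 43416) = 79447/43382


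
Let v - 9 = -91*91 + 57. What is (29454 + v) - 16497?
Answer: 4742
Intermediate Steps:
v = -8215 (v = 9 + (-91*91 + 57) = 9 + (-8281 + 57) = 9 - 8224 = -8215)
(29454 + v) - 16497 = (29454 - 8215) - 16497 = 21239 - 16497 = 4742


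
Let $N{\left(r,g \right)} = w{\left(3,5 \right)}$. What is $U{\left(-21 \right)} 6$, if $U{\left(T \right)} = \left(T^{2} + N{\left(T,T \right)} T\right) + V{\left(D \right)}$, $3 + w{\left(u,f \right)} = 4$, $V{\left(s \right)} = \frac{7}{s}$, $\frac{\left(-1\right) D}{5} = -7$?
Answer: $\frac{12606}{5} \approx 2521.2$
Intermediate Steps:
$D = 35$ ($D = \left(-5\right) \left(-7\right) = 35$)
$w{\left(u,f \right)} = 1$ ($w{\left(u,f \right)} = -3 + 4 = 1$)
$N{\left(r,g \right)} = 1$
$U{\left(T \right)} = \frac{1}{5} + T + T^{2}$ ($U{\left(T \right)} = \left(T^{2} + 1 T\right) + \frac{7}{35} = \left(T^{2} + T\right) + 7 \cdot \frac{1}{35} = \left(T + T^{2}\right) + \frac{1}{5} = \frac{1}{5} + T + T^{2}$)
$U{\left(-21 \right)} 6 = \left(\frac{1}{5} - 21 + \left(-21\right)^{2}\right) 6 = \left(\frac{1}{5} - 21 + 441\right) 6 = \frac{2101}{5} \cdot 6 = \frac{12606}{5}$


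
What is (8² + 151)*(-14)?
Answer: -3010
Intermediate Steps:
(8² + 151)*(-14) = (64 + 151)*(-14) = 215*(-14) = -3010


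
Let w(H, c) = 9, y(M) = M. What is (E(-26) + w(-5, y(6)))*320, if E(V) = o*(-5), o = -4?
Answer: 9280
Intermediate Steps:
E(V) = 20 (E(V) = -4*(-5) = 20)
(E(-26) + w(-5, y(6)))*320 = (20 + 9)*320 = 29*320 = 9280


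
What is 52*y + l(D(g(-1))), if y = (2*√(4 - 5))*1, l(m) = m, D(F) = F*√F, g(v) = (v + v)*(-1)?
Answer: 2*√2 + 104*I ≈ 2.8284 + 104.0*I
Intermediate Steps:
g(v) = -2*v (g(v) = (2*v)*(-1) = -2*v)
D(F) = F^(3/2)
y = 2*I (y = (2*√(-1))*1 = (2*I)*1 = 2*I ≈ 2.0*I)
52*y + l(D(g(-1))) = 52*(2*I) + (-2*(-1))^(3/2) = 104*I + 2^(3/2) = 104*I + 2*√2 = 2*√2 + 104*I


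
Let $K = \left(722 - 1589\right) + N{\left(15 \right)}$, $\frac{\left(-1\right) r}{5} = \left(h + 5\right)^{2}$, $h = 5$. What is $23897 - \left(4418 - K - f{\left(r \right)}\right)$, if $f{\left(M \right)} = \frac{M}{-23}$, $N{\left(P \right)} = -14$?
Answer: $\frac{428254}{23} \approx 18620.0$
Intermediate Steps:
$r = -500$ ($r = - 5 \left(5 + 5\right)^{2} = - 5 \cdot 10^{2} = \left(-5\right) 100 = -500$)
$f{\left(M \right)} = - \frac{M}{23}$ ($f{\left(M \right)} = M \left(- \frac{1}{23}\right) = - \frac{M}{23}$)
$K = -881$ ($K = \left(722 - 1589\right) - 14 = -867 - 14 = -881$)
$23897 - \left(4418 - K - f{\left(r \right)}\right) = 23897 - \frac{121377}{23} = \frac{428254}{23}$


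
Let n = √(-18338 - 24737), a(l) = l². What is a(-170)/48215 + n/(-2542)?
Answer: 5780/9643 - 5*I*√1723/2542 ≈ 0.5994 - 0.081646*I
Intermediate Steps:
n = 5*I*√1723 (n = √(-43075) = 5*I*√1723 ≈ 207.55*I)
a(-170)/48215 + n/(-2542) = (-170)²/48215 + (5*I*√1723)/(-2542) = 28900*(1/48215) + (5*I*√1723)*(-1/2542) = 5780/9643 - 5*I*√1723/2542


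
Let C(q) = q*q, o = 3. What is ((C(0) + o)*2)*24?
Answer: 144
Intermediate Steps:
C(q) = q**2
((C(0) + o)*2)*24 = ((0**2 + 3)*2)*24 = ((0 + 3)*2)*24 = (3*2)*24 = 6*24 = 144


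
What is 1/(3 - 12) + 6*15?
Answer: 809/9 ≈ 89.889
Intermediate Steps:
1/(3 - 12) + 6*15 = 1/(-9) + 90 = -1/9 + 90 = 809/9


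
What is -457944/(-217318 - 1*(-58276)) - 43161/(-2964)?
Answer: 35135717/2014532 ≈ 17.441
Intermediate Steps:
-457944/(-217318 - 1*(-58276)) - 43161/(-2964) = -457944/(-217318 + 58276) - 43161*(-1/2964) = -457944/(-159042) + 14387/988 = -457944*(-1/159042) + 14387/988 = 76324/26507 + 14387/988 = 35135717/2014532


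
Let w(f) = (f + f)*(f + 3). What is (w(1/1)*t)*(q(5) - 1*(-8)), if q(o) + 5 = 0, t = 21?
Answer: 504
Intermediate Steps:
w(f) = 2*f*(3 + f) (w(f) = (2*f)*(3 + f) = 2*f*(3 + f))
q(o) = -5 (q(o) = -5 + 0 = -5)
(w(1/1)*t)*(q(5) - 1*(-8)) = ((2*(1/1)*(3 + 1/1))*21)*(-5 - 1*(-8)) = ((2*(1*1)*(3 + 1*1))*21)*(-5 + 8) = ((2*1*(3 + 1))*21)*3 = ((2*1*4)*21)*3 = (8*21)*3 = 168*3 = 504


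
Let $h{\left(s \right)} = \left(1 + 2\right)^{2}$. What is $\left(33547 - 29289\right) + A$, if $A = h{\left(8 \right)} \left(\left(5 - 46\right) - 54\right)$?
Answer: $3403$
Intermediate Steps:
$h{\left(s \right)} = 9$ ($h{\left(s \right)} = 3^{2} = 9$)
$A = -855$ ($A = 9 \left(\left(5 - 46\right) - 54\right) = 9 \left(-41 - 54\right) = 9 \left(-95\right) = -855$)
$\left(33547 - 29289\right) + A = \left(33547 - 29289\right) - 855 = 4258 - 855 = 3403$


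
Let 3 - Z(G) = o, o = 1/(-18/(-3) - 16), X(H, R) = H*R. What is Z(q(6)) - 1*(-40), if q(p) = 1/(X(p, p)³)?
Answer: 431/10 ≈ 43.100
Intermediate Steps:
o = -⅒ (o = 1/(-18*(-⅓) - 16) = 1/(6 - 16) = 1/(-10) = -⅒ ≈ -0.10000)
q(p) = p⁻⁶ (q(p) = 1/((p*p)³) = 1/((p²)³) = 1/(p⁶) = p⁻⁶)
Z(G) = 31/10 (Z(G) = 3 - 1*(-⅒) = 3 + ⅒ = 31/10)
Z(q(6)) - 1*(-40) = 31/10 - 1*(-40) = 31/10 + 40 = 431/10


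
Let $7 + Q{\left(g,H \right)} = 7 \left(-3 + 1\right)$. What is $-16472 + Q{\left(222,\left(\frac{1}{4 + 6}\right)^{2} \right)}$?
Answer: $-16493$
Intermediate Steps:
$Q{\left(g,H \right)} = -21$ ($Q{\left(g,H \right)} = -7 + 7 \left(-3 + 1\right) = -7 + 7 \left(-2\right) = -7 - 14 = -21$)
$-16472 + Q{\left(222,\left(\frac{1}{4 + 6}\right)^{2} \right)} = -16472 - 21 = -16493$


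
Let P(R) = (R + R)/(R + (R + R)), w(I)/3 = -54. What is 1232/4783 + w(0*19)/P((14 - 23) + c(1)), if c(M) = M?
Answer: -1161037/4783 ≈ -242.74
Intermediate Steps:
w(I) = -162 (w(I) = 3*(-54) = -162)
P(R) = ⅔ (P(R) = (2*R)/(R + 2*R) = (2*R)/((3*R)) = (2*R)*(1/(3*R)) = ⅔)
1232/4783 + w(0*19)/P((14 - 23) + c(1)) = 1232/4783 - 162/⅔ = 1232*(1/4783) - 162*3/2 = 1232/4783 - 243 = -1161037/4783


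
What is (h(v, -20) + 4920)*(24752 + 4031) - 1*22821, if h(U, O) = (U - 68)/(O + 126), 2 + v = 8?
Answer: 7503353294/53 ≈ 1.4157e+8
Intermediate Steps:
v = 6 (v = -2 + 8 = 6)
h(U, O) = (-68 + U)/(126 + O)
(h(v, -20) + 4920)*(24752 + 4031) - 1*22821 = ((-68 + 6)/(126 - 20) + 4920)*(24752 + 4031) - 1*22821 = (-62/106 + 4920)*28783 - 22821 = ((1/106)*(-62) + 4920)*28783 - 22821 = (-31/53 + 4920)*28783 - 22821 = (260729/53)*28783 - 22821 = 7504562807/53 - 22821 = 7503353294/53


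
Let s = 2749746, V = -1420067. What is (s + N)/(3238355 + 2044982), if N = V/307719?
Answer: 846147669307/1625783178303 ≈ 0.52046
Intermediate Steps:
N = -1420067/307719 ≈ -4.6148
(s + N)/(3238355 + 2044982) = (2749746 - 1420067/307719)/(3238355 + 2044982) = (846147669307/307719)/5283337 = (846147669307/307719)*(1/5283337) = 846147669307/1625783178303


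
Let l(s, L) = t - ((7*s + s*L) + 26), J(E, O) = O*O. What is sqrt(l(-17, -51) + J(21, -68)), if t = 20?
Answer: 3*sqrt(430) ≈ 62.209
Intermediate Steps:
J(E, O) = O**2
l(s, L) = -6 - 7*s - L*s (l(s, L) = 20 - ((7*s + s*L) + 26) = 20 - ((7*s + L*s) + 26) = 20 - (26 + 7*s + L*s) = 20 + (-26 - 7*s - L*s) = -6 - 7*s - L*s)
sqrt(l(-17, -51) + J(21, -68)) = sqrt((-6 - 7*(-17) - 1*(-51)*(-17)) + (-68)**2) = sqrt((-6 + 119 - 867) + 4624) = sqrt(-754 + 4624) = sqrt(3870) = 3*sqrt(430)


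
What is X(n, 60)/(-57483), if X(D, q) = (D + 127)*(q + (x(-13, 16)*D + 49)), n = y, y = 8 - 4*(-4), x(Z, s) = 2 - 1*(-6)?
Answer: -45451/57483 ≈ -0.79069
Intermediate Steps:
x(Z, s) = 8 (x(Z, s) = 2 + 6 = 8)
y = 24 (y = 8 + 16 = 24)
n = 24
X(D, q) = (127 + D)*(49 + q + 8*D) (X(D, q) = (D + 127)*(q + (8*D + 49)) = (127 + D)*(q + (49 + 8*D)) = (127 + D)*(49 + q + 8*D))
X(n, 60)/(-57483) = (6223 + 8*24² + 127*60 + 1065*24 + 24*60)/(-57483) = (6223 + 8*576 + 7620 + 25560 + 1440)*(-1/57483) = (6223 + 4608 + 7620 + 25560 + 1440)*(-1/57483) = 45451*(-1/57483) = -45451/57483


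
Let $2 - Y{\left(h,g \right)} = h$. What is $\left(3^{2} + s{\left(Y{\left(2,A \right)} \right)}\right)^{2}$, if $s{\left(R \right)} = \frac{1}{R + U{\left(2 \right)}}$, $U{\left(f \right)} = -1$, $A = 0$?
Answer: $64$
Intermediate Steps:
$Y{\left(h,g \right)} = 2 - h$
$s{\left(R \right)} = \frac{1}{-1 + R}$ ($s{\left(R \right)} = \frac{1}{R - 1} = \frac{1}{-1 + R}$)
$\left(3^{2} + s{\left(Y{\left(2,A \right)} \right)}\right)^{2} = \left(3^{2} + \frac{1}{-1 + \left(2 - 2\right)}\right)^{2} = \left(9 + \frac{1}{-1 + \left(2 - 2\right)}\right)^{2} = \left(9 + \frac{1}{-1 + 0}\right)^{2} = \left(9 + \frac{1}{-1}\right)^{2} = \left(9 - 1\right)^{2} = 8^{2} = 64$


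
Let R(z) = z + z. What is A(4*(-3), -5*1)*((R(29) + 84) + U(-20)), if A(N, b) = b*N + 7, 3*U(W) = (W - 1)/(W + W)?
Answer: 381029/40 ≈ 9525.7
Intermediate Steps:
R(z) = 2*z
U(W) = (-1 + W)/(6*W) (U(W) = ((W - 1)/(W + W))/3 = ((-1 + W)/((2*W)))/3 = ((-1 + W)*(1/(2*W)))/3 = ((-1 + W)/(2*W))/3 = (-1 + W)/(6*W))
A(N, b) = 7 + N*b (A(N, b) = N*b + 7 = 7 + N*b)
A(4*(-3), -5*1)*((R(29) + 84) + U(-20)) = (7 + (4*(-3))*(-5*1))*((2*29 + 84) + (1/6)*(-1 - 20)/(-20)) = (7 - 12*(-5))*((58 + 84) + (1/6)*(-1/20)*(-21)) = (7 + 60)*(142 + 7/40) = 67*(5687/40) = 381029/40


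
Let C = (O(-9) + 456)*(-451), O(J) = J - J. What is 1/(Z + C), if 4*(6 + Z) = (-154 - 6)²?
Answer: -1/199262 ≈ -5.0185e-6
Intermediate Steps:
O(J) = 0
Z = 6394 (Z = -6 + (-154 - 6)²/4 = -6 + (¼)*(-160)² = -6 + (¼)*25600 = -6 + 6400 = 6394)
C = -205656 (C = (0 + 456)*(-451) = 456*(-451) = -205656)
1/(Z + C) = 1/(6394 - 205656) = 1/(-199262) = -1/199262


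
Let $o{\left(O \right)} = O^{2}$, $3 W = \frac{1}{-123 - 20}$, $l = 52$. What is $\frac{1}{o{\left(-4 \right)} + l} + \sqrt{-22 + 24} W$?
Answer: $\frac{1}{68} - \frac{\sqrt{2}}{429} \approx 0.011409$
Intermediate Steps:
$W = - \frac{1}{429}$ ($W = \frac{1}{3 \left(-123 - 20\right)} = \frac{1}{3 \left(-143\right)} = \frac{1}{3} \left(- \frac{1}{143}\right) = - \frac{1}{429} \approx -0.002331$)
$\frac{1}{o{\left(-4 \right)} + l} + \sqrt{-22 + 24} W = \frac{1}{\left(-4\right)^{2} + 52} + \sqrt{-22 + 24} \left(- \frac{1}{429}\right) = \frac{1}{16 + 52} + \sqrt{2} \left(- \frac{1}{429}\right) = \frac{1}{68} - \frac{\sqrt{2}}{429}$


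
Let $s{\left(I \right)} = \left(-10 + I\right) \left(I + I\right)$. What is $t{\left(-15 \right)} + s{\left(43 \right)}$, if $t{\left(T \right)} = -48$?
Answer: $2790$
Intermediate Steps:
$s{\left(I \right)} = 2 I \left(-10 + I\right)$ ($s{\left(I \right)} = \left(-10 + I\right) 2 I = 2 I \left(-10 + I\right)$)
$t{\left(-15 \right)} + s{\left(43 \right)} = -48 + 2 \cdot 43 \left(-10 + 43\right) = -48 + 2 \cdot 43 \cdot 33 = -48 + 2838 = 2790$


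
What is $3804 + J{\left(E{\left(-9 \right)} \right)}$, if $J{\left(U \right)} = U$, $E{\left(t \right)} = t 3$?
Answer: $3777$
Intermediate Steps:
$E{\left(t \right)} = 3 t$
$3804 + J{\left(E{\left(-9 \right)} \right)} = 3804 + 3 \left(-9\right) = 3804 - 27 = 3777$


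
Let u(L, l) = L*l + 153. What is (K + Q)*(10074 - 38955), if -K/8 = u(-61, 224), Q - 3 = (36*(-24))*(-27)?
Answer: -3795512139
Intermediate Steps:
Q = 23331 (Q = 3 + (36*(-24))*(-27) = 3 - 864*(-27) = 3 + 23328 = 23331)
u(L, l) = 153 + L*l
K = 108088 (K = -8*(153 - 61*224) = -8*(153 - 13664) = -8*(-13511) = 108088)
(K + Q)*(10074 - 38955) = (108088 + 23331)*(10074 - 38955) = 131419*(-28881) = -3795512139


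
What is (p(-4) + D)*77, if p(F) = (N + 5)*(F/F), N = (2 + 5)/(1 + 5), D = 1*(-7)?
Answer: -385/6 ≈ -64.167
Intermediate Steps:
D = -7
N = 7/6 ≈ 1.1667
p(F) = 37/6 (p(F) = (7/6 + 5)*(F/F) = (37/6)*1 = 37/6)
(p(-4) + D)*77 = (37/6 - 7)*77 = -⅚*77 = -385/6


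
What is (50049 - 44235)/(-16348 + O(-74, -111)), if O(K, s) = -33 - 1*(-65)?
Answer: -2907/8158 ≈ -0.35634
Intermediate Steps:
O(K, s) = 32 (O(K, s) = -33 + 65 = 32)
(50049 - 44235)/(-16348 + O(-74, -111)) = (50049 - 44235)/(-16348 + 32) = 5814/(-16316) = 5814*(-1/16316) = -2907/8158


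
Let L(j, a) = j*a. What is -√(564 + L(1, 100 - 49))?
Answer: -√615 ≈ -24.799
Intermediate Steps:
L(j, a) = a*j
-√(564 + L(1, 100 - 49)) = -√(564 + (100 - 49)*1) = -√(564 + 51*1) = -√(564 + 51) = -√615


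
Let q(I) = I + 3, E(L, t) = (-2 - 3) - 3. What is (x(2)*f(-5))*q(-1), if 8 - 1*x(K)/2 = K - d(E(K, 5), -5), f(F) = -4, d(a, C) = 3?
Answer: -144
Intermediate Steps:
E(L, t) = -8 (E(L, t) = -5 - 3 = -8)
x(K) = 22 - 2*K (x(K) = 16 - 2*(K - 1*3) = 16 - 2*(K - 3) = 16 - 2*(-3 + K) = 16 + (6 - 2*K) = 22 - 2*K)
q(I) = 3 + I
(x(2)*f(-5))*q(-1) = ((22 - 2*2)*(-4))*(3 - 1) = ((22 - 4)*(-4))*2 = (18*(-4))*2 = -72*2 = -144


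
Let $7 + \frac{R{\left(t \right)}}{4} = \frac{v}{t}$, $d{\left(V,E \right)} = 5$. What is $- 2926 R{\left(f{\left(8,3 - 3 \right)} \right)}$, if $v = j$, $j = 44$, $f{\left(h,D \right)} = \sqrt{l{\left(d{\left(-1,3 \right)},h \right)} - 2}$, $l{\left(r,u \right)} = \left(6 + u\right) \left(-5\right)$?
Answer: $81928 + \frac{128744 i \sqrt{2}}{3} \approx 81928.0 + 60691.0 i$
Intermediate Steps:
$l{\left(r,u \right)} = -30 - 5 u$
$f{\left(h,D \right)} = \sqrt{-32 - 5 h}$ ($f{\left(h,D \right)} = \sqrt{\left(-30 - 5 h\right) - 2} = \sqrt{-32 - 5 h}$)
$v = 44$
$R{\left(t \right)} = -28 + \frac{176}{t}$ ($R{\left(t \right)} = -28 + 4 \frac{44}{t} = -28 + \frac{176}{t}$)
$- 2926 R{\left(f{\left(8,3 - 3 \right)} \right)} = - 2926 \left(-28 + \frac{176}{\sqrt{-32 - 40}}\right) = - 2926 \left(-28 + \frac{176}{\sqrt{-72}}\right) = - 2926 \left(-28 + \frac{176}{6 i \sqrt{2}}\right) = - 2926 \left(-28 + 176 \left(- \frac{i \sqrt{2}}{12}\right)\right) = - 2926 \left(-28 - \frac{44 i \sqrt{2}}{3}\right) = 81928 + \frac{128744 i \sqrt{2}}{3}$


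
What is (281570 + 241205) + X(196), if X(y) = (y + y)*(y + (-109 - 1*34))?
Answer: 543551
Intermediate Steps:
X(y) = 2*y*(-143 + y) (X(y) = (2*y)*(y + (-109 - 34)) = (2*y)*(y - 143) = (2*y)*(-143 + y) = 2*y*(-143 + y))
(281570 + 241205) + X(196) = (281570 + 241205) + 2*196*(-143 + 196) = 522775 + 2*196*53 = 522775 + 20776 = 543551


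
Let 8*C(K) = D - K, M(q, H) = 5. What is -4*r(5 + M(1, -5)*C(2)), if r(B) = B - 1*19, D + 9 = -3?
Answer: 91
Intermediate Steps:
D = -12 (D = -9 - 3 = -12)
C(K) = -3/2 - K/8 (C(K) = (-12 - K)/8 = -3/2 - K/8)
r(B) = -19 + B (r(B) = B - 19 = -19 + B)
-4*r(5 + M(1, -5)*C(2)) = -4*(-19 + (5 + 5*(-3/2 - ⅛*2))) = -4*(-19 + (5 + 5*(-3/2 - ¼))) = -4*(-19 + (5 + 5*(-7/4))) = -4*(-19 + (5 - 35/4)) = -4*(-19 - 15/4) = -4*(-91/4) = 91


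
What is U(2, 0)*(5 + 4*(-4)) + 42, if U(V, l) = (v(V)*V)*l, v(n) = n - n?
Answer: 42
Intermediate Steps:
v(n) = 0
U(V, l) = 0 (U(V, l) = (0*V)*l = 0*l = 0)
U(2, 0)*(5 + 4*(-4)) + 42 = 0*(5 + 4*(-4)) + 42 = 0*(5 - 16) + 42 = 0*(-11) + 42 = 0 + 42 = 42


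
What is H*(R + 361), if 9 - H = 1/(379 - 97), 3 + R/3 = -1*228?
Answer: -421142/141 ≈ -2986.8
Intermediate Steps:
R = -693 (R = -9 + 3*(-1*228) = -9 + 3*(-228) = -9 - 684 = -693)
H = 2537/282 (H = 9 - 1/(379 - 97) = 9 - 1/282 = 2537/282 ≈ 8.9965)
H*(R + 361) = 2537*(-693 + 361)/282 = (2537/282)*(-332) = -421142/141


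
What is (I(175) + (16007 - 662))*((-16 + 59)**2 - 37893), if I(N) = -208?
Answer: -545598028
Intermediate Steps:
(I(175) + (16007 - 662))*((-16 + 59)**2 - 37893) = (-208 + (16007 - 662))*((-16 + 59)**2 - 37893) = (-208 + 15345)*(43**2 - 37893) = 15137*(1849 - 37893) = 15137*(-36044) = -545598028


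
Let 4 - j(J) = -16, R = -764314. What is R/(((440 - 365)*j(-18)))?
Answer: -382157/750 ≈ -509.54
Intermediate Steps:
j(J) = 20 (j(J) = 4 - 1*(-16) = 4 + 16 = 20)
R/(((440 - 365)*j(-18))) = -764314*1/(20*(440 - 365)) = -764314/(75*20) = -764314/1500 = -764314*1/1500 = -382157/750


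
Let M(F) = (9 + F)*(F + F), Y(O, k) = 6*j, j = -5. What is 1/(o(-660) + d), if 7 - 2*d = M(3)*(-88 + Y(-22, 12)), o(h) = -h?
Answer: 2/9823 ≈ 0.00020360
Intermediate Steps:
Y(O, k) = -30 (Y(O, k) = 6*(-5) = -30)
M(F) = 2*F*(9 + F) (M(F) = (9 + F)*(2*F) = 2*F*(9 + F))
d = 8503/2 (d = 7/2 - 2*3*(9 + 3)*(-88 - 30)/2 = 7/2 - 2*3*12*(-118)/2 = 7/2 - 36*(-118) = 7/2 - ½*(-8496) = 7/2 + 4248 = 8503/2 ≈ 4251.5)
1/(o(-660) + d) = 1/(-1*(-660) + 8503/2) = 1/(660 + 8503/2) = 1/(9823/2) = 2/9823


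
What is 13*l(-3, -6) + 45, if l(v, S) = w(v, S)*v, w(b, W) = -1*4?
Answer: 201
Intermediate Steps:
w(b, W) = -4
l(v, S) = -4*v
13*l(-3, -6) + 45 = 13*(-4*(-3)) + 45 = 13*12 + 45 = 156 + 45 = 201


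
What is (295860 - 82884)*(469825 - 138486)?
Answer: 70567254864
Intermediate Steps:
(295860 - 82884)*(469825 - 138486) = 212976*331339 = 70567254864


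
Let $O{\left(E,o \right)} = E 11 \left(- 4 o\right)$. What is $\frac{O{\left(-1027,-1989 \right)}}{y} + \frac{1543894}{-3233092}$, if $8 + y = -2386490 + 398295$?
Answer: $\frac{143758640667631}{3214021606838} \approx 44.729$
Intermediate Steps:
$O{\left(E,o \right)} = - 44 E o$ ($O{\left(E,o \right)} = 11 E \left(- 4 o\right) = - 44 E o$)
$y = -1988203$ ($y = -8 + \left(-2386490 + 398295\right) = -8 - 1988195 = -1988203$)
$\frac{O{\left(-1027,-1989 \right)}}{y} + \frac{1543894}{-3233092} = \frac{\left(-44\right) \left(-1027\right) \left(-1989\right)}{-1988203} + \frac{1543894}{-3233092} = \left(-89878932\right) \left(- \frac{1}{1988203}\right) + 1543894 \left(- \frac{1}{3233092}\right) = \frac{89878932}{1988203} - \frac{771947}{1616546} = \frac{143758640667631}{3214021606838}$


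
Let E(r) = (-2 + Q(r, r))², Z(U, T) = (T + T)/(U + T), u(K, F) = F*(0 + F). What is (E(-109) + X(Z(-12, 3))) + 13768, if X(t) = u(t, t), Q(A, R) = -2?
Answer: 124060/9 ≈ 13784.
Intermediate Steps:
u(K, F) = F² (u(K, F) = F*F = F²)
Z(U, T) = 2*T/(T + U) (Z(U, T) = (2*T)/(T + U) = 2*T/(T + U))
X(t) = t²
E(r) = 16 (E(r) = (-2 - 2)² = (-4)² = 16)
(E(-109) + X(Z(-12, 3))) + 13768 = (16 + (2*3/(3 - 12))²) + 13768 = (16 + (2*3/(-9))²) + 13768 = (16 + (2*3*(-⅑))²) + 13768 = (16 + (-⅔)²) + 13768 = (16 + 4/9) + 13768 = 148/9 + 13768 = 124060/9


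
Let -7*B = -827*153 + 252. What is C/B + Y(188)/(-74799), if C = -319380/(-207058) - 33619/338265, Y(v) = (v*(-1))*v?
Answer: 17369884186927530463/36753905937168635265 ≈ 0.47260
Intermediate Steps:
B = 126279/7 (B = -(-827*153 + 252)/7 = -(-126531 + 252)/7 = -1/7*(-126279) = 126279/7 ≈ 18040.)
Y(v) = -v**2 (Y(v) = (-v)*v = -v**2)
C = 50536996399/35020237185 (C = -319380*(-1/207058) - 33619*1/338265 = 159690/103529 - 33619/338265 = 50536996399/35020237185 ≈ 1.4431)
C/B + Y(188)/(-74799) = 50536996399/(35020237185*(126279/7)) - 1*188**2/(-74799) = (50536996399/35020237185)*(7/126279) - 1*35344*(-1/74799) = 353758974793/4422320531484615 - 35344*(-1/74799) = 353758974793/4422320531484615 + 35344/74799 = 17369884186927530463/36753905937168635265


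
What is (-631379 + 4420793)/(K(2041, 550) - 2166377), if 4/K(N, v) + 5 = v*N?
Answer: -1417929246210/810618556487 ≈ -1.7492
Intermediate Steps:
K(N, v) = 4/(-5 + N*v) (K(N, v) = 4/(-5 + v*N) = 4/(-5 + N*v))
(-631379 + 4420793)/(K(2041, 550) - 2166377) = (-631379 + 4420793)/(4/(-5 + 2041*550) - 2166377) = 3789414/(4/(-5 + 1122550) - 2166377) = 3789414/(4/1122545 - 2166377) = 3789414/(-2431855669461/1122545) = 3789414*(-1122545/2431855669461) = -1417929246210/810618556487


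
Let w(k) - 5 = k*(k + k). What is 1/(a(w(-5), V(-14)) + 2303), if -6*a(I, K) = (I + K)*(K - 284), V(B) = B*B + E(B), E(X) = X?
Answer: 1/6332 ≈ 0.00015793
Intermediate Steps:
w(k) = 5 + 2*k² (w(k) = 5 + k*(k + k) = 5 + k*(2*k) = 5 + 2*k²)
V(B) = B + B² (V(B) = B*B + B = B² + B = B + B²)
a(I, K) = -(-284 + K)*(I + K)/6 (a(I, K) = -(I + K)*(K - 284)/6 = -(I + K)*(-284 + K)/6 = -(-284 + K)*(I + K)/6)
1/(a(w(-5), V(-14)) + 2303) = 1/((-196*(1 - 14)²/6 + 142*(5 + 2*(-5)²)/3 + 142*(-14*(1 - 14))/3 - (5 + 2*(-5)²)*(-14*(1 - 14))/6) + 2303) = 1/((-(-14*(-13))²/6 + 142*(5 + 2*25)/3 + 142*(-14*(-13))/3 - (5 + 2*25)*(-14*(-13))/6) + 2303) = 1/((-⅙*182² + 142*(5 + 50)/3 + (142/3)*182 - ⅙*(5 + 50)*182) + 2303) = 1/((-⅙*33124 + (142/3)*55 + 25844/3 - ⅙*55*182) + 2303) = 1/((-16562/3 + 7810/3 + 25844/3 - 5005/3) + 2303) = 1/(4029 + 2303) = 1/6332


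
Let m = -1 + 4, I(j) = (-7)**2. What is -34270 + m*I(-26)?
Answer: -34123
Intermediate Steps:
I(j) = 49
m = 3
-34270 + m*I(-26) = -34270 + 3*49 = -34270 + 147 = -34123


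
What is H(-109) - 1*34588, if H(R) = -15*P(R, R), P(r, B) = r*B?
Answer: -212803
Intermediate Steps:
P(r, B) = B*r
H(R) = -15*R² (H(R) = -15*R*R = -15*R²)
H(-109) - 1*34588 = -15*(-109)² - 1*34588 = -15*11881 - 34588 = -178215 - 34588 = -212803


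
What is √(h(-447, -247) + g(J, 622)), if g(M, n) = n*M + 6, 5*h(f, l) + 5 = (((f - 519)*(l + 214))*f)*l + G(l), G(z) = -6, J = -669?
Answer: √17587687655/5 ≈ 26524.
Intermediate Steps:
h(f, l) = -11/5 + f*l*(-519 + f)*(214 + l)/5 (h(f, l) = -1 + ((((f - 519)*(l + 214))*f)*l - 6)/5 = -1 + ((((-519 + f)*(214 + l))*f)*l - 6)/5 = -1 + ((f*(-519 + f)*(214 + l))*l - 6)/5 = -1 + (f*l*(-519 + f)*(214 + l) - 6)/5 = -1 + (-6 + f*l*(-519 + f)*(214 + l))/5 = -1 + (-6/5 + f*l*(-519 + f)*(214 + l)/5) = -11/5 + f*l*(-519 + f)*(214 + l)/5)
g(M, n) = 6 + M*n (g(M, n) = M*n + 6 = 6 + M*n)
√(h(-447, -247) + g(J, 622)) = √((-11/5 - 111066/5*(-447)*(-247) - 519/5*(-447)*(-247)² + (⅕)*(-447)²*(-247)² + (214/5)*(-247)*(-447)²) + (6 - 669*622)) = √((-11/5 - 12262685994/5 - 519/5*(-447)*61009 + (⅕)*199809*61009 + (214/5)*(-247)*199809) + (6 - 416118)) = √((-11/5 - 12262685994/5 + 14153660937/5 + 12190147281/5 - 10561504122/5) - 416112) = √(3519618091/5 - 416112) = √(3517537531/5) = √17587687655/5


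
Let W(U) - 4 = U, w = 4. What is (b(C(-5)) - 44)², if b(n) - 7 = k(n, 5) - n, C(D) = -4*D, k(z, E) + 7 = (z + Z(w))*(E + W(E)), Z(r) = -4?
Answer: 25600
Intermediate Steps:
W(U) = 4 + U
k(z, E) = -7 + (-4 + z)*(4 + 2*E) (k(z, E) = -7 + (z - 4)*(E + (4 + E)) = -7 + (-4 + z)*(4 + 2*E))
b(n) = -56 + 13*n (b(n) = 7 + ((-23 - 8*5 + 5*n + n*(4 + 5)) - n) = 7 + ((-23 - 40 + 5*n + n*9) - n) = 7 + ((-23 - 40 + 5*n + 9*n) - n) = 7 + ((-63 + 14*n) - n) = 7 + (-63 + 13*n) = -56 + 13*n)
(b(C(-5)) - 44)² = ((-56 + 13*(-4*(-5))) - 44)² = ((-56 + 13*20) - 44)² = ((-56 + 260) - 44)² = (204 - 44)² = 160² = 25600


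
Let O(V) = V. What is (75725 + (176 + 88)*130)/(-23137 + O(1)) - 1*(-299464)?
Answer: 6928289059/23136 ≈ 2.9946e+5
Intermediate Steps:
(75725 + (176 + 88)*130)/(-23137 + O(1)) - 1*(-299464) = (75725 + (176 + 88)*130)/(-23137 + 1) - 1*(-299464) = (75725 + 264*130)/(-23136) + 299464 = (75725 + 34320)*(-1/23136) + 299464 = 110045*(-1/23136) + 299464 = -110045/23136 + 299464 = 6928289059/23136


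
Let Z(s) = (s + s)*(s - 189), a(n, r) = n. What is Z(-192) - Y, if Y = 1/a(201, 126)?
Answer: 29407103/201 ≈ 1.4630e+5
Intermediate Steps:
Z(s) = 2*s*(-189 + s) (Z(s) = (2*s)*(-189 + s) = 2*s*(-189 + s))
Y = 1/201 ≈ 0.0049751
Z(-192) - Y = 2*(-192)*(-189 - 192) - 1*1/201 = 2*(-192)*(-381) - 1/201 = 146304 - 1/201 = 29407103/201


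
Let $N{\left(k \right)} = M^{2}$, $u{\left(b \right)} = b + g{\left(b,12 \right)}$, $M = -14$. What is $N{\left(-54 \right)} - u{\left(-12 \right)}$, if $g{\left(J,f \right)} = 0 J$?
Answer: $208$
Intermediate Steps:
$g{\left(J,f \right)} = 0$
$u{\left(b \right)} = b$ ($u{\left(b \right)} = b + 0 = b$)
$N{\left(k \right)} = 196$ ($N{\left(k \right)} = \left(-14\right)^{2} = 196$)
$N{\left(-54 \right)} - u{\left(-12 \right)} = 196 - -12 = 196 + 12 = 208$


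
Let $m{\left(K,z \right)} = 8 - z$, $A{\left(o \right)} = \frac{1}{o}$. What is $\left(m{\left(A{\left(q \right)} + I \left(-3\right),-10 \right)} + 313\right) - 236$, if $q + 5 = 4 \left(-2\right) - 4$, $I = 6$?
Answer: $95$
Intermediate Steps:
$q = -17$ ($q = -5 + \left(4 \left(-2\right) - 4\right) = -5 - 12 = -17$)
$\left(m{\left(A{\left(q \right)} + I \left(-3\right),-10 \right)} + 313\right) - 236 = \left(\left(8 - -10\right) + 313\right) - 236 = \left(\left(8 + 10\right) + 313\right) - 236 = \left(18 + 313\right) - 236 = 331 - 236 = 95$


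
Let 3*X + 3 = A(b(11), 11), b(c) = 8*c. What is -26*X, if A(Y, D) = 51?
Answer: -416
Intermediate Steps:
X = 16 (X = -1 + (1/3)*51 = -1 + 17 = 16)
-26*X = -26*16 = -416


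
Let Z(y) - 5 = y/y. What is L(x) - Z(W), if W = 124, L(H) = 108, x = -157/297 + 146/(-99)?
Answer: 102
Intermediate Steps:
x = -595/297 (x = -157*1/297 + 146*(-1/99) = -157/297 - 146/99 = -595/297 ≈ -2.0034)
Z(y) = 6 (Z(y) = 5 + y/y = 5 + 1 = 6)
L(x) - Z(W) = 108 - 1*6 = 108 - 6 = 102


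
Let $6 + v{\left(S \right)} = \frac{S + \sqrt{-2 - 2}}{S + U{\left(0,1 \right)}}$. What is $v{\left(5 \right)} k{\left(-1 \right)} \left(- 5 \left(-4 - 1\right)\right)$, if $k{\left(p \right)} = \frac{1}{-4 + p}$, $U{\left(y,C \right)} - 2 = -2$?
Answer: $25 - 2 i \approx 25.0 - 2.0 i$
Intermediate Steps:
$U{\left(y,C \right)} = 0$ ($U{\left(y,C \right)} = 2 - 2 = 0$)
$v{\left(S \right)} = -6 + \frac{S + 2 i}{S}$ ($v{\left(S \right)} = -6 + \frac{S + \sqrt{-2 - 2}}{S + 0} = -6 + \frac{S + \sqrt{-4}}{S} = -6 + \frac{S + 2 i}{S}$)
$v{\left(5 \right)} k{\left(-1 \right)} \left(- 5 \left(-4 - 1\right)\right) = \frac{-5 + \frac{2 i}{5}}{-4 - 1} \left(- 5 \left(-4 - 1\right)\right) = \frac{-5 + 2 i \frac{1}{5}}{-5} \left(\left(-5\right) \left(-5\right)\right) = \left(-5 + \frac{2 i}{5}\right) \left(- \frac{1}{5}\right) 25 = \left(1 - \frac{2 i}{25}\right) 25 = 25 - 2 i$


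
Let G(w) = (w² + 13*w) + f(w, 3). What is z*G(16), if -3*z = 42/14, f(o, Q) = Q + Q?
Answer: -470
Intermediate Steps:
f(o, Q) = 2*Q
G(w) = 6 + w² + 13*w (G(w) = (w² + 13*w) + 2*3 = (w² + 13*w) + 6 = 6 + w² + 13*w)
z = -1 (z = -14/14 = -⅓*3 = -1)
z*G(16) = -(6 + 16² + 13*16) = -(6 + 256 + 208) = -1*470 = -470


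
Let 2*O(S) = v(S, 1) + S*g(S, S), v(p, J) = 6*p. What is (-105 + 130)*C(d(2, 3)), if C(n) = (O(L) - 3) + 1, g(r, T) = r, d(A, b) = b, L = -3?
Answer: -325/2 ≈ -162.50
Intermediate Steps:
O(S) = S²/2 + 3*S (O(S) = (6*S + S*S)/2 = (6*S + S²)/2 = (S² + 6*S)/2 = S²/2 + 3*S)
C(n) = -13/2 (C(n) = ((½)*(-3)*(6 - 3) - 3) + 1 = ((½)*(-3)*3 - 3) + 1 = (-9/2 - 3) + 1 = -15/2 + 1 = -13/2)
(-105 + 130)*C(d(2, 3)) = (-105 + 130)*(-13/2) = 25*(-13/2) = -325/2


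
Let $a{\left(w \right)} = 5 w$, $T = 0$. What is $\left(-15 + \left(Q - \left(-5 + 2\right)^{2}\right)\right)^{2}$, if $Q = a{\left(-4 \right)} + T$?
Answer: $1936$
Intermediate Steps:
$Q = -20$ ($Q = 5 \left(-4\right) + 0 = -20 + 0 = -20$)
$\left(-15 + \left(Q - \left(-5 + 2\right)^{2}\right)\right)^{2} = \left(-15 - \left(20 + \left(-5 + 2\right)^{2}\right)\right)^{2} = \left(-15 - 29\right)^{2} = \left(-44\right)^{2} = 1936$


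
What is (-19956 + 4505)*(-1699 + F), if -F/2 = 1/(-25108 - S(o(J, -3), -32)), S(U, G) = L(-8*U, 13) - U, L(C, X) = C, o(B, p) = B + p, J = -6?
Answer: 661242680159/25189 ≈ 2.6251e+7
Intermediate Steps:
S(U, G) = -9*U (S(U, G) = -8*U - U = -9*U)
F = 2/25189 (F = -2/(-25108 - (-9)*(-6 - 3)) = -2/(-25108 - (-9)*(-9)) = -2/(-25108 - 1*81) = -2/(-25108 - 81) = -2/(-25189) = -2*(-1/25189) = 2/25189 ≈ 7.9400e-5)
(-19956 + 4505)*(-1699 + F) = (-19956 + 4505)*(-1699 + 2/25189) = -15451*(-42796109/25189) = 661242680159/25189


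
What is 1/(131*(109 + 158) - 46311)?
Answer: -1/11334 ≈ -8.8230e-5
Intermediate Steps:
1/(131*(109 + 158) - 46311) = 1/(131*267 - 46311) = 1/(34977 - 46311) = 1/(-11334) = -1/11334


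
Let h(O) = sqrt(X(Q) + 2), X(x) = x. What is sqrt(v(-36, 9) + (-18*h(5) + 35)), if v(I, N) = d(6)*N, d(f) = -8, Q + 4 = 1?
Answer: sqrt(-37 - 18*I) ≈ 1.4398 - 6.2508*I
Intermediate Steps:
Q = -3 (Q = -4 + 1 = -3)
v(I, N) = -8*N
h(O) = I (h(O) = sqrt(-3 + 2) = sqrt(-1) = I)
sqrt(v(-36, 9) + (-18*h(5) + 35)) = sqrt(-8*9 + (-18*I + 35)) = sqrt(-72 + (35 - 18*I)) = sqrt(-37 - 18*I)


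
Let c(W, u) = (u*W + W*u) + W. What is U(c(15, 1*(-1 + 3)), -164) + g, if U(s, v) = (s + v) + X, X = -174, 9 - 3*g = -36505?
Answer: 35725/3 ≈ 11908.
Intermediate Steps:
g = 36514/3 (g = 3 - ⅓*(-36505) = 3 + 36505/3 = 36514/3 ≈ 12171.)
c(W, u) = W + 2*W*u (c(W, u) = (W*u + W*u) + W = 2*W*u + W = W + 2*W*u)
U(s, v) = -174 + s + v (U(s, v) = (s + v) - 174 = -174 + s + v)
U(c(15, 1*(-1 + 3)), -164) + g = (-174 + 15*(1 + 2*(1*(-1 + 3))) - 164) + 36514/3 = (-174 + 15*(1 + 2*(1*2)) - 164) + 36514/3 = (-174 + 15*(1 + 2*2) - 164) + 36514/3 = (-174 + 15*(1 + 4) - 164) + 36514/3 = (-174 + 15*5 - 164) + 36514/3 = (-174 + 75 - 164) + 36514/3 = -263 + 36514/3 = 35725/3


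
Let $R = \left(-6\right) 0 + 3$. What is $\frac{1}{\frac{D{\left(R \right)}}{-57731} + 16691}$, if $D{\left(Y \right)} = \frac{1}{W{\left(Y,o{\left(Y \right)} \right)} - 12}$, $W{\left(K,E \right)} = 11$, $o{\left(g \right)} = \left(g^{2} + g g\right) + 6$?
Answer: $\frac{57731}{963588122} \approx 5.9913 \cdot 10^{-5}$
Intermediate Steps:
$o{\left(g \right)} = 6 + 2 g^{2}$ ($o{\left(g \right)} = \left(g^{2} + g^{2}\right) + 6 = 2 g^{2} + 6 = 6 + 2 g^{2}$)
$R = 3$ ($R = 0 + 3 = 3$)
$D{\left(Y \right)} = -1$ ($D{\left(Y \right)} = \frac{1}{11 - 12} = \frac{1}{-1} = -1$)
$\frac{1}{\frac{D{\left(R \right)}}{-57731} + 16691} = \frac{1}{- \frac{1}{-57731} + 16691} = \frac{1}{\left(-1\right) \left(- \frac{1}{57731}\right) + 16691} = \frac{1}{\frac{1}{57731} + 16691} = \frac{1}{\frac{963588122}{57731}} = \frac{57731}{963588122}$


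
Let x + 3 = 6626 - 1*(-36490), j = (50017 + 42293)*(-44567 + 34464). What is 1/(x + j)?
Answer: -1/932564817 ≈ -1.0723e-9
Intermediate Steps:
j = -932607930 (j = 92310*(-10103) = -932607930)
x = 43113 (x = -3 + (6626 - 1*(-36490)) = -3 + (6626 + 36490) = -3 + 43116 = 43113)
1/(x + j) = 1/(43113 - 932607930) = 1/(-932564817) = -1/932564817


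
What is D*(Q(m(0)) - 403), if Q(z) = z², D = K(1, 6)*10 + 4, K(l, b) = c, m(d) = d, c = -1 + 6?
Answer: -21762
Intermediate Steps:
c = 5
K(l, b) = 5
D = 54 (D = 5*10 + 4 = 50 + 4 = 54)
D*(Q(m(0)) - 403) = 54*(0² - 403) = 54*(0 - 403) = 54*(-403) = -21762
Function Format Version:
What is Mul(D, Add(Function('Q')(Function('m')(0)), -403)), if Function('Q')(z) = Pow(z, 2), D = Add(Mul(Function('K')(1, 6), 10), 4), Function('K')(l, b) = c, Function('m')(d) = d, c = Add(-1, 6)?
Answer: -21762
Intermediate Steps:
c = 5
Function('K')(l, b) = 5
D = 54 (D = Add(Mul(5, 10), 4) = Add(50, 4) = 54)
Mul(D, Add(Function('Q')(Function('m')(0)), -403)) = Mul(54, Add(Pow(0, 2), -403)) = Mul(54, Add(0, -403)) = Mul(54, -403) = -21762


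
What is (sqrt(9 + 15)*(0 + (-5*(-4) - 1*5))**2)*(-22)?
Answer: -9900*sqrt(6) ≈ -24250.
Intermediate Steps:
(sqrt(9 + 15)*(0 + (-5*(-4) - 1*5))**2)*(-22) = (sqrt(24)*(0 + (20 - 5))**2)*(-22) = ((2*sqrt(6))*(0 + 15)**2)*(-22) = ((2*sqrt(6))*15**2)*(-22) = ((2*sqrt(6))*225)*(-22) = (450*sqrt(6))*(-22) = -9900*sqrt(6)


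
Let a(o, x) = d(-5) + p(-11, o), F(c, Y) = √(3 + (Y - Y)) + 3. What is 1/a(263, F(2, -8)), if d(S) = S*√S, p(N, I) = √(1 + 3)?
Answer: 2/129 + 5*I*√5/129 ≈ 0.015504 + 0.086669*I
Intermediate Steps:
p(N, I) = 2 (p(N, I) = √4 = 2)
d(S) = S^(3/2)
F(c, Y) = 3 + √3 (F(c, Y) = √(3 + 0) + 3 = √3 + 3 = 3 + √3)
a(o, x) = 2 - 5*I*√5 (a(o, x) = (-5)^(3/2) + 2 = -5*I*√5 + 2 = 2 - 5*I*√5)
1/a(263, F(2, -8)) = 1/(2 - 5*I*√5)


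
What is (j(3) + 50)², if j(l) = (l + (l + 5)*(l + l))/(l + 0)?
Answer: 4489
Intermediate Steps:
j(l) = (l + 2*l*(5 + l))/l (j(l) = (l + (5 + l)*(2*l))/l = (l + 2*l*(5 + l))/l)
(j(3) + 50)² = ((11 + 2*3) + 50)² = ((11 + 6) + 50)² = (17 + 50)² = 67² = 4489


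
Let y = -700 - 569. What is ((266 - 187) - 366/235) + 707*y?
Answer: -210819806/235 ≈ -8.9711e+5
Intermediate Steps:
y = -1269
((266 - 187) - 366/235) + 707*y = ((266 - 187) - 366/235) + 707*(-1269) = (79 - 366*1/235) - 897183 = (79 - 366/235) - 897183 = 18199/235 - 897183 = -210819806/235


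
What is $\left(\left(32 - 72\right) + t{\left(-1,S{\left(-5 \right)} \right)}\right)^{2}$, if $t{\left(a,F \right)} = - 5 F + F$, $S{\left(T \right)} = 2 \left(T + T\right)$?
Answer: $1600$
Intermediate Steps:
$S{\left(T \right)} = 4 T$ ($S{\left(T \right)} = 2 \cdot 2 T = 4 T$)
$t{\left(a,F \right)} = - 4 F$
$\left(\left(32 - 72\right) + t{\left(-1,S{\left(-5 \right)} \right)}\right)^{2} = \left(\left(32 - 72\right) - 4 \cdot 4 \left(-5\right)\right)^{2} = \left(-40 - -80\right)^{2} = \left(-40 + 80\right)^{2} = 40^{2} = 1600$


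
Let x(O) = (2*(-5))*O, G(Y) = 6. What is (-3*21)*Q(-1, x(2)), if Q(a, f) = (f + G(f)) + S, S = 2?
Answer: 756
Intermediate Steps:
x(O) = -10*O
Q(a, f) = 8 + f (Q(a, f) = (f + 6) + 2 = (6 + f) + 2 = 8 + f)
(-3*21)*Q(-1, x(2)) = (-3*21)*(8 - 10*2) = -63*(8 - 20) = -63*(-12) = 756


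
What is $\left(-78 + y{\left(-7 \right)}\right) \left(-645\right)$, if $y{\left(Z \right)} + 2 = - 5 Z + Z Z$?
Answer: $-2580$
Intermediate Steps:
$y{\left(Z \right)} = -2 + Z^{2} - 5 Z$ ($y{\left(Z \right)} = -2 - \left(5 Z - Z Z\right) = -2 + \left(- 5 Z + Z^{2}\right) = -2 + \left(Z^{2} - 5 Z\right) = -2 + Z^{2} - 5 Z$)
$\left(-78 + y{\left(-7 \right)}\right) \left(-645\right) = \left(-78 - \left(-33 - 49\right)\right) \left(-645\right) = \left(-78 + \left(-2 + 49 + 35\right)\right) \left(-645\right) = \left(-78 + 82\right) \left(-645\right) = 4 \left(-645\right) = -2580$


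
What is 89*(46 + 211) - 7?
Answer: 22866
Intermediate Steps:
89*(46 + 211) - 7 = 89*257 - 7 = 22873 - 7 = 22866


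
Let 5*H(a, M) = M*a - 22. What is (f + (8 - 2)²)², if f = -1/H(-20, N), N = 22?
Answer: 276789769/213444 ≈ 1296.8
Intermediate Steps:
H(a, M) = -22/5 + M*a/5 (H(a, M) = (M*a - 22)/5 = (-22 + M*a)/5 = -22/5 + M*a/5)
f = 5/462 (f = -1/(-22/5 + (⅕)*22*(-20)) = -1/(-22/5 - 88) = -1/(-462/5) = -1*(-5/462) = 5/462 ≈ 0.010823)
(f + (8 - 2)²)² = (5/462 + (8 - 2)²)² = (5/462 + 6²)² = (5/462 + 36)² = (16637/462)² = 276789769/213444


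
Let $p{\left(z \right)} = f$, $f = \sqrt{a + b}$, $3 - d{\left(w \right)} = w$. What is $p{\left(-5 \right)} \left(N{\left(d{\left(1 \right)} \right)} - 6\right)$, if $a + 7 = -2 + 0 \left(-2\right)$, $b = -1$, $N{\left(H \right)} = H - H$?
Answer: $- 6 i \sqrt{10} \approx - 18.974 i$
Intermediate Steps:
$d{\left(w \right)} = 3 - w$
$N{\left(H \right)} = 0$
$a = -9$ ($a = -7 + \left(-2 + 0 \left(-2\right)\right) = -7 + \left(-2 + 0\right) = -7 - 2 = -9$)
$f = i \sqrt{10}$ ($f = \sqrt{-9 - 1} = \sqrt{-10} = i \sqrt{10} \approx 3.1623 i$)
$p{\left(z \right)} = i \sqrt{10}$
$p{\left(-5 \right)} \left(N{\left(d{\left(1 \right)} \right)} - 6\right) = i \sqrt{10} \left(0 - 6\right) = i \sqrt{10} \left(-6\right) = - 6 i \sqrt{10}$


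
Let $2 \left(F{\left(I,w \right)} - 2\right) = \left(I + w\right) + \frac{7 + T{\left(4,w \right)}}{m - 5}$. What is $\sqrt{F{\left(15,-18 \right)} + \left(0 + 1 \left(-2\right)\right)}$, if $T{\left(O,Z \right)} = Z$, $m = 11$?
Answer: $\frac{i \sqrt{87}}{6} \approx 1.5546 i$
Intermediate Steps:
$F{\left(I,w \right)} = \frac{31}{12} + \frac{I}{2} + \frac{7 w}{12}$ ($F{\left(I,w \right)} = 2 + \frac{\left(I + w\right) + \frac{7 + w}{11 - 5}}{2} = 2 + \frac{\left(I + w\right) + \frac{7 + w}{6}}{2} = 2 + \frac{\left(I + w\right) + \left(7 + w\right) \frac{1}{6}}{2} = 2 + \frac{\left(I + w\right) + \left(\frac{7}{6} + \frac{w}{6}\right)}{2} = 2 + \frac{\frac{7}{6} + I + \frac{7 w}{6}}{2} = 2 + \left(\frac{7}{12} + \frac{I}{2} + \frac{7 w}{12}\right) = \frac{31}{12} + \frac{I}{2} + \frac{7 w}{12}$)
$\sqrt{F{\left(15,-18 \right)} + \left(0 + 1 \left(-2\right)\right)} = \sqrt{\left(\frac{31}{12} + \frac{1}{2} \cdot 15 + \frac{7}{12} \left(-18\right)\right) + \left(0 + 1 \left(-2\right)\right)} = \sqrt{\left(\frac{31}{12} + \frac{15}{2} - \frac{21}{2}\right) + \left(0 - 2\right)} = \sqrt{- \frac{5}{12} - 2} = \sqrt{- \frac{29}{12}} = \frac{i \sqrt{87}}{6}$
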